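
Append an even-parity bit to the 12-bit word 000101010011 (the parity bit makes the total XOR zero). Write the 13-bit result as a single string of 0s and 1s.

0001010100111

XOR of the 12 data bits: 0⊕0⊕0⊕1⊕0⊕1⊕0⊕1⊕0⊕0⊕1⊕1 = 1
Parity bit = 1 (so all 13 bits XOR to 0).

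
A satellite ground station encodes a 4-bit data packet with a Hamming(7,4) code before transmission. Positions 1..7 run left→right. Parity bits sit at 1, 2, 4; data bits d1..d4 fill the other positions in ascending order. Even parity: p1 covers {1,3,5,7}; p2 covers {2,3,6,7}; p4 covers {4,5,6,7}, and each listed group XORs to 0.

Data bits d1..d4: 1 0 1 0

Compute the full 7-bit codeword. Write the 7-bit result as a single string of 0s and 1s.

Place data at non-parity positions: p1 p2 1 p4 0 1 0
p1 (pos 1,3,5,7): XOR of data positions = 1⊕0⊕0 = 1
p2 (pos 2,3,6,7): XOR of data positions = 1⊕1⊕0 = 0
p4 (pos 4,5,6,7): XOR of data positions = 0⊕1⊕0 = 1
Codeword: 1011010

1011010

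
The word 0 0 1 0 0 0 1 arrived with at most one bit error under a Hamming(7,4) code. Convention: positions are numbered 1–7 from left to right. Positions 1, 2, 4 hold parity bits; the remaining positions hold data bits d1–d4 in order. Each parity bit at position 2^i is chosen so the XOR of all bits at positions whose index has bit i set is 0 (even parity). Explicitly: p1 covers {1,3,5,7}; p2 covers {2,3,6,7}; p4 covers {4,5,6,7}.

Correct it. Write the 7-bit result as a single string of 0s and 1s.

0011001

s1 (pos 1,3,5,7): 0⊕1⊕0⊕1 = 0
s2 (pos 2,3,6,7): 0⊕1⊕0⊕1 = 0
s4 (pos 4,5,6,7): 0⊕0⊕0⊕1 = 1
Syndrome s4…s1 = 100 → error at position 4.
Flip position 4: 0010001 → 0011001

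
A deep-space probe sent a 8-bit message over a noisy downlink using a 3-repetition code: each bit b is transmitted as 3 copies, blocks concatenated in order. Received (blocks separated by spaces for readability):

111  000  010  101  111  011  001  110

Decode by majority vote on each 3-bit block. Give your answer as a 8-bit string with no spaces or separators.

10011101

Block 1 (111): 3 ones → 1
Block 2 (000): 0 ones → 0
Block 3 (010): 1 one → 0
Block 4 (101): 2 ones → 1
Block 5 (111): 3 ones → 1
Block 6 (011): 2 ones → 1
Block 7 (001): 1 one → 0
Block 8 (110): 2 ones → 1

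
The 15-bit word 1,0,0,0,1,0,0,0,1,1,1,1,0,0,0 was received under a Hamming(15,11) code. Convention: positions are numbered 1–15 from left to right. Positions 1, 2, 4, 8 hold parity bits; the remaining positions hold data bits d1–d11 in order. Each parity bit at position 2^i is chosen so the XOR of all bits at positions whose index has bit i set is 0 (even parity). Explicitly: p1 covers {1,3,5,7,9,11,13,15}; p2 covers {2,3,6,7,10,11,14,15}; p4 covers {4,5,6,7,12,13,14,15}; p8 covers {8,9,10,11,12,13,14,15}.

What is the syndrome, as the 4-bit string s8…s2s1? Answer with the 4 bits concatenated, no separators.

s1 (pos 1,3,5,7,9,11,13,15): 1⊕0⊕1⊕0⊕1⊕1⊕0⊕0 = 0
s2 (pos 2,3,6,7,10,11,14,15): 0⊕0⊕0⊕0⊕1⊕1⊕0⊕0 = 0
s4 (pos 4,5,6,7,12,13,14,15): 0⊕1⊕0⊕0⊕1⊕0⊕0⊕0 = 0
s8 (pos 8,9,10,11,12,13,14,15): 0⊕1⊕1⊕1⊕1⊕0⊕0⊕0 = 0
Syndrome s8…s1 = 0000 → no error.

0000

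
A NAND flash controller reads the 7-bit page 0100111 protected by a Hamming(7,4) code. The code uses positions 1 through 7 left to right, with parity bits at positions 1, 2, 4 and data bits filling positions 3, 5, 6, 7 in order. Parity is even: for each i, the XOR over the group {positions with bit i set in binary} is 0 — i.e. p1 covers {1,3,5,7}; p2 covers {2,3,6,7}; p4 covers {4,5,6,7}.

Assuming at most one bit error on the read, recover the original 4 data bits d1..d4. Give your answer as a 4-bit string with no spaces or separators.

0101

s1 (pos 1,3,5,7): 0⊕0⊕1⊕1 = 0
s2 (pos 2,3,6,7): 1⊕0⊕1⊕1 = 1
s4 (pos 4,5,6,7): 0⊕1⊕1⊕1 = 1
Syndrome s4…s1 = 110 → error at position 6.
Flip position 6: 0100111 → 0100101
Read data bits from positions 3,5,6,7: 0101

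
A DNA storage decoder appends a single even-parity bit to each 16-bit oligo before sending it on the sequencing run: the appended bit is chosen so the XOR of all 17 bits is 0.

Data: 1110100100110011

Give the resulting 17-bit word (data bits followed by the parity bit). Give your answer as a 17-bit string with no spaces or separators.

11101001001100111

XOR of the 16 data bits: 1⊕1⊕1⊕0⊕1⊕0⊕0⊕1⊕0⊕0⊕1⊕1⊕0⊕0⊕1⊕1 = 1
Parity bit = 1 (so all 17 bits XOR to 0).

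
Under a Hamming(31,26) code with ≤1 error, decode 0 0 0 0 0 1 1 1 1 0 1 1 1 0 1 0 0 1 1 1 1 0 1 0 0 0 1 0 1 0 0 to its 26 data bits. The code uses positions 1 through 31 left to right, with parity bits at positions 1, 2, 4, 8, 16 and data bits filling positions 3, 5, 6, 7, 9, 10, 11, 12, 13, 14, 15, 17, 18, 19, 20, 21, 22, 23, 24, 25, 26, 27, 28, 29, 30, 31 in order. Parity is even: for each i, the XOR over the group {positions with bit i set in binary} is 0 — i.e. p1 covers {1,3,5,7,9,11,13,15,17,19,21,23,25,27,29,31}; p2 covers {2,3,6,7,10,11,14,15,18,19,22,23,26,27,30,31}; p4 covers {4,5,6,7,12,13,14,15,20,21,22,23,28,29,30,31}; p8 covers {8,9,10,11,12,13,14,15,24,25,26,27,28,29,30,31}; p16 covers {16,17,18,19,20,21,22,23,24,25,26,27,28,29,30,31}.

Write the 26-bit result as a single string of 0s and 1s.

s1 (pos 1,3,5,7,9,11,13,15,17,19,21,23,25,27,29,31): 0⊕0⊕0⊕1⊕1⊕1⊕1⊕1⊕0⊕1⊕1⊕1⊕0⊕1⊕1⊕0 = 0
s2 (pos 2,3,6,7,10,11,14,15,18,19,22,23,26,27,30,31): 0⊕0⊕1⊕1⊕0⊕1⊕0⊕1⊕1⊕1⊕0⊕1⊕0⊕1⊕0⊕0 = 0
s4 (pos 4,5,6,7,12,13,14,15,20,21,22,23,28,29,30,31): 0⊕0⊕1⊕1⊕1⊕1⊕0⊕1⊕1⊕1⊕0⊕1⊕0⊕1⊕0⊕0 = 1
s8 (pos 8,9,10,11,12,13,14,15,24,25,26,27,28,29,30,31): 1⊕1⊕0⊕1⊕1⊕1⊕0⊕1⊕0⊕0⊕0⊕1⊕0⊕1⊕0⊕0 = 0
s16 (pos 16,17,18,19,20,21,22,23,24,25,26,27,28,29,30,31): 0⊕0⊕1⊕1⊕1⊕1⊕0⊕1⊕0⊕0⊕0⊕1⊕0⊕1⊕0⊕0 = 1
Syndrome s16…s1 = 10100 → error at position 20.
Flip position 20: 0000011110111010011110100010100 → 0000011110111010011010100010100
Read data bits from positions 3,5,6,7,9,10,11,12,13,14,15,17,18,19,20,21,22,23,24,25,26,27,28,29,30,31: 00111011101011010100010100

00111011101011010100010100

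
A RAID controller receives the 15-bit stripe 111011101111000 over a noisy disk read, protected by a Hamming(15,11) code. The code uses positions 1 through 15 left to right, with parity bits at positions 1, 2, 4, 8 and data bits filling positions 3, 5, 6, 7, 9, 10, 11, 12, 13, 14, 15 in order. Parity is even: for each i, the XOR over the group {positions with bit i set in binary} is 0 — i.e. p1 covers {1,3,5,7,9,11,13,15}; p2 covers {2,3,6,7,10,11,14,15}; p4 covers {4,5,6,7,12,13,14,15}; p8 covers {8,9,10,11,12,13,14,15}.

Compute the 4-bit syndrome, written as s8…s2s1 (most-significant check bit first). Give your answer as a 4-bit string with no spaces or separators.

0000

s1 (pos 1,3,5,7,9,11,13,15): 1⊕1⊕1⊕1⊕1⊕1⊕0⊕0 = 0
s2 (pos 2,3,6,7,10,11,14,15): 1⊕1⊕1⊕1⊕1⊕1⊕0⊕0 = 0
s4 (pos 4,5,6,7,12,13,14,15): 0⊕1⊕1⊕1⊕1⊕0⊕0⊕0 = 0
s8 (pos 8,9,10,11,12,13,14,15): 0⊕1⊕1⊕1⊕1⊕0⊕0⊕0 = 0
Syndrome s8…s1 = 0000 → no error.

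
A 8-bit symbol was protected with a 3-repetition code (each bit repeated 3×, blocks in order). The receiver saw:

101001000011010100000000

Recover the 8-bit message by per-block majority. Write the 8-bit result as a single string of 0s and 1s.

10010000

Block 1 (101): 2 ones → 1
Block 2 (001): 1 one → 0
Block 3 (000): 0 ones → 0
Block 4 (011): 2 ones → 1
Block 5 (010): 1 one → 0
Block 6 (100): 1 one → 0
Block 7 (000): 0 ones → 0
Block 8 (000): 0 ones → 0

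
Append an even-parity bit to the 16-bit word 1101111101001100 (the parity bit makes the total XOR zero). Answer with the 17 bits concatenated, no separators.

11011111010011000

XOR of the 16 data bits: 1⊕1⊕0⊕1⊕1⊕1⊕1⊕1⊕0⊕1⊕0⊕0⊕1⊕1⊕0⊕0 = 0
Parity bit = 0 (so all 17 bits XOR to 0).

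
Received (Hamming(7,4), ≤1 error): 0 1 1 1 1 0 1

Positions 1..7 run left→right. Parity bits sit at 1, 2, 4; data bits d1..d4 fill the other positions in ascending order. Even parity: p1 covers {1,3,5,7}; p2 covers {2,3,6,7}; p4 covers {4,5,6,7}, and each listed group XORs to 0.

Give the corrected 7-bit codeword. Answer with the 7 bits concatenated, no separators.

s1 (pos 1,3,5,7): 0⊕1⊕1⊕1 = 1
s2 (pos 2,3,6,7): 1⊕1⊕0⊕1 = 1
s4 (pos 4,5,6,7): 1⊕1⊕0⊕1 = 1
Syndrome s4…s1 = 111 → error at position 7.
Flip position 7: 0111101 → 0111100

0111100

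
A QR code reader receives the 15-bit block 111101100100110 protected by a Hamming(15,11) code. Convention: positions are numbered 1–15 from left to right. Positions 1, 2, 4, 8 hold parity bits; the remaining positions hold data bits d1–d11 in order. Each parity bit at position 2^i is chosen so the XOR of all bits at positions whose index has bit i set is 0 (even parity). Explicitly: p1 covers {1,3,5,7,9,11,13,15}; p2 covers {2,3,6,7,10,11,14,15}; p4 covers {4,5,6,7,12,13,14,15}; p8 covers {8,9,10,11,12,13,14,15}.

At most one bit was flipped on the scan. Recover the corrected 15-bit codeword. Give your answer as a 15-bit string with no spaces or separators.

111101100101110

s1 (pos 1,3,5,7,9,11,13,15): 1⊕1⊕0⊕1⊕0⊕0⊕1⊕0 = 0
s2 (pos 2,3,6,7,10,11,14,15): 1⊕1⊕1⊕1⊕1⊕0⊕1⊕0 = 0
s4 (pos 4,5,6,7,12,13,14,15): 1⊕0⊕1⊕1⊕0⊕1⊕1⊕0 = 1
s8 (pos 8,9,10,11,12,13,14,15): 0⊕0⊕1⊕0⊕0⊕1⊕1⊕0 = 1
Syndrome s8…s1 = 1100 → error at position 12.
Flip position 12: 111101100100110 → 111101100101110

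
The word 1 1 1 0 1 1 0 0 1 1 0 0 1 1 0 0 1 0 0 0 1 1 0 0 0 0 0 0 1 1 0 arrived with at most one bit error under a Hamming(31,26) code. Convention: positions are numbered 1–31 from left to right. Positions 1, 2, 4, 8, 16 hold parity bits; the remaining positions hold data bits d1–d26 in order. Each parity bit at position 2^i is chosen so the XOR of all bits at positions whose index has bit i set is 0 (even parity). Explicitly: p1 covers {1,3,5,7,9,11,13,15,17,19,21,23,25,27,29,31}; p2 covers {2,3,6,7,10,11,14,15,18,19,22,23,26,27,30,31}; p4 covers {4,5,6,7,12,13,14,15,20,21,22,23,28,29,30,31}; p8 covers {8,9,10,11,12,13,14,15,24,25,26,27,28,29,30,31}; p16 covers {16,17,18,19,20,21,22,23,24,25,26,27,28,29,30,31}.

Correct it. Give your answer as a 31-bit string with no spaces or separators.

1110110011001100110011000000110

s1 (pos 1,3,5,7,9,11,13,15,17,19,21,23,25,27,29,31): 1⊕1⊕1⊕0⊕1⊕0⊕1⊕0⊕1⊕0⊕1⊕0⊕0⊕0⊕1⊕0 = 0
s2 (pos 2,3,6,7,10,11,14,15,18,19,22,23,26,27,30,31): 1⊕1⊕1⊕0⊕1⊕0⊕1⊕0⊕0⊕0⊕1⊕0⊕0⊕0⊕1⊕0 = 1
s4 (pos 4,5,6,7,12,13,14,15,20,21,22,23,28,29,30,31): 0⊕1⊕1⊕0⊕0⊕1⊕1⊕0⊕0⊕1⊕1⊕0⊕0⊕1⊕1⊕0 = 0
s8 (pos 8,9,10,11,12,13,14,15,24,25,26,27,28,29,30,31): 0⊕1⊕1⊕0⊕0⊕1⊕1⊕0⊕0⊕0⊕0⊕0⊕0⊕1⊕1⊕0 = 0
s16 (pos 16,17,18,19,20,21,22,23,24,25,26,27,28,29,30,31): 0⊕1⊕0⊕0⊕0⊕1⊕1⊕0⊕0⊕0⊕0⊕0⊕0⊕1⊕1⊕0 = 1
Syndrome s16…s1 = 10010 → error at position 18.
Flip position 18: 1110110011001100100011000000110 → 1110110011001100110011000000110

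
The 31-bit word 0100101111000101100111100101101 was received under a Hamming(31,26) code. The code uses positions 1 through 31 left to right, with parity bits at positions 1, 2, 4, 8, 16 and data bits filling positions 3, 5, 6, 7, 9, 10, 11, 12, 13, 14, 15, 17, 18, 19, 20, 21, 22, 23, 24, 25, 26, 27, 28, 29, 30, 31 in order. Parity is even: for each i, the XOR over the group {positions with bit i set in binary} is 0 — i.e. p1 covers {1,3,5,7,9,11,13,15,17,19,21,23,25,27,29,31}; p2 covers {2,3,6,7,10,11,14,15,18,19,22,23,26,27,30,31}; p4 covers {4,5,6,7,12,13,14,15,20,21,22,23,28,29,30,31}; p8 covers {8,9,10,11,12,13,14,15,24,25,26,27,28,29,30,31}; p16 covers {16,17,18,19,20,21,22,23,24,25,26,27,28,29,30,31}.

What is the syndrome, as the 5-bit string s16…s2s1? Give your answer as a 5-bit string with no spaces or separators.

00000

s1 (pos 1,3,5,7,9,11,13,15,17,19,21,23,25,27,29,31): 0⊕0⊕1⊕1⊕1⊕0⊕0⊕0⊕1⊕0⊕1⊕1⊕0⊕0⊕1⊕1 = 0
s2 (pos 2,3,6,7,10,11,14,15,18,19,22,23,26,27,30,31): 1⊕0⊕0⊕1⊕1⊕0⊕1⊕0⊕0⊕0⊕1⊕1⊕1⊕0⊕0⊕1 = 0
s4 (pos 4,5,6,7,12,13,14,15,20,21,22,23,28,29,30,31): 0⊕1⊕0⊕1⊕0⊕0⊕1⊕0⊕1⊕1⊕1⊕1⊕1⊕1⊕0⊕1 = 0
s8 (pos 8,9,10,11,12,13,14,15,24,25,26,27,28,29,30,31): 1⊕1⊕1⊕0⊕0⊕0⊕1⊕0⊕0⊕0⊕1⊕0⊕1⊕1⊕0⊕1 = 0
s16 (pos 16,17,18,19,20,21,22,23,24,25,26,27,28,29,30,31): 1⊕1⊕0⊕0⊕1⊕1⊕1⊕1⊕0⊕0⊕1⊕0⊕1⊕1⊕0⊕1 = 0
Syndrome s16…s1 = 00000 → no error.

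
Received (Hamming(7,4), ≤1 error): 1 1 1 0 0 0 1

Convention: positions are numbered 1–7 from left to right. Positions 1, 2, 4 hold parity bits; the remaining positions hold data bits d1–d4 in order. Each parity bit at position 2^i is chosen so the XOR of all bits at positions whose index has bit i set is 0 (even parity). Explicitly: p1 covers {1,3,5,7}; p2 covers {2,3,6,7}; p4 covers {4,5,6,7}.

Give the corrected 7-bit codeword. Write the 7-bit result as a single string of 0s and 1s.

s1 (pos 1,3,5,7): 1⊕1⊕0⊕1 = 1
s2 (pos 2,3,6,7): 1⊕1⊕0⊕1 = 1
s4 (pos 4,5,6,7): 0⊕0⊕0⊕1 = 1
Syndrome s4…s1 = 111 → error at position 7.
Flip position 7: 1110001 → 1110000

1110000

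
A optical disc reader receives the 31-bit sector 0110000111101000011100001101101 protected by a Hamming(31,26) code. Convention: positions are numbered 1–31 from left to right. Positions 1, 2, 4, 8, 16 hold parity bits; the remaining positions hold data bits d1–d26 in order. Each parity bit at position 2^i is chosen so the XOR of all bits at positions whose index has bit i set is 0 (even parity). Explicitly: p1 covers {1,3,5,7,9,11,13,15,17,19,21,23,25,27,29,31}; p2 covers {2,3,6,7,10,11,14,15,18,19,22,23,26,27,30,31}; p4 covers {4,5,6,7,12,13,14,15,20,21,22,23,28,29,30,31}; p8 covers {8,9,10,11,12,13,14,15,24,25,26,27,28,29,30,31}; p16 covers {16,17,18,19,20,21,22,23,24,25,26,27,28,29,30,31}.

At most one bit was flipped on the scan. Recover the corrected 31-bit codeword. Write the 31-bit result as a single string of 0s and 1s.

0111000111101000011100001101101

s1 (pos 1,3,5,7,9,11,13,15,17,19,21,23,25,27,29,31): 0⊕1⊕0⊕0⊕1⊕1⊕1⊕0⊕0⊕1⊕0⊕0⊕1⊕0⊕1⊕1 = 0
s2 (pos 2,3,6,7,10,11,14,15,18,19,22,23,26,27,30,31): 1⊕1⊕0⊕0⊕1⊕1⊕0⊕0⊕1⊕1⊕0⊕0⊕1⊕0⊕0⊕1 = 0
s4 (pos 4,5,6,7,12,13,14,15,20,21,22,23,28,29,30,31): 0⊕0⊕0⊕0⊕0⊕1⊕0⊕0⊕1⊕0⊕0⊕0⊕1⊕1⊕0⊕1 = 1
s8 (pos 8,9,10,11,12,13,14,15,24,25,26,27,28,29,30,31): 1⊕1⊕1⊕1⊕0⊕1⊕0⊕0⊕0⊕1⊕1⊕0⊕1⊕1⊕0⊕1 = 0
s16 (pos 16,17,18,19,20,21,22,23,24,25,26,27,28,29,30,31): 0⊕0⊕1⊕1⊕1⊕0⊕0⊕0⊕0⊕1⊕1⊕0⊕1⊕1⊕0⊕1 = 0
Syndrome s16…s1 = 00100 → error at position 4.
Flip position 4: 0110000111101000011100001101101 → 0111000111101000011100001101101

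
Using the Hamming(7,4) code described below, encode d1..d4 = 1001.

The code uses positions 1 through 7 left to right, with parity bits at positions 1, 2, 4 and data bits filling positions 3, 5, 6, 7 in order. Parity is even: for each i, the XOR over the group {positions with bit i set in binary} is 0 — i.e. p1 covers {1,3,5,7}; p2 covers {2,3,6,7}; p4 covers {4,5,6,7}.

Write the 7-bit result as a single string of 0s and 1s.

0011001

Place data at non-parity positions: p1 p2 1 p4 0 0 1
p1 (pos 1,3,5,7): XOR of data positions = 1⊕0⊕1 = 0
p2 (pos 2,3,6,7): XOR of data positions = 1⊕0⊕1 = 0
p4 (pos 4,5,6,7): XOR of data positions = 0⊕0⊕1 = 1
Codeword: 0011001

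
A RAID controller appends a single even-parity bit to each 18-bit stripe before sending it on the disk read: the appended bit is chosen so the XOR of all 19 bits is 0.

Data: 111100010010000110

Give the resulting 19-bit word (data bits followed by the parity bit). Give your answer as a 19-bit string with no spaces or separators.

XOR of the 18 data bits: 1⊕1⊕1⊕1⊕0⊕0⊕0⊕1⊕0⊕0⊕1⊕0⊕0⊕0⊕0⊕1⊕1⊕0 = 0
Parity bit = 0 (so all 19 bits XOR to 0).

1111000100100001100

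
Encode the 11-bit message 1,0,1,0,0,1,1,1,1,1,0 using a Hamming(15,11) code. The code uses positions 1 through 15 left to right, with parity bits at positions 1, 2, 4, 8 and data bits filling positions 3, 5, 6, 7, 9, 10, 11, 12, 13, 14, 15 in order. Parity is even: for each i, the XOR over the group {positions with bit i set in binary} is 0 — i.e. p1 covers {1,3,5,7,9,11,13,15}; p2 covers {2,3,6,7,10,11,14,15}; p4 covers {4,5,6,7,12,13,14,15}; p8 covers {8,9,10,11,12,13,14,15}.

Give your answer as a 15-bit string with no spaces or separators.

Place data at non-parity positions: p1 p2 1 p4 0 1 0 p8 0 1 1 1 1 1 0
p1 (pos 1,3,5,7,9,11,13,15): XOR of data positions = 1⊕0⊕0⊕0⊕1⊕1⊕0 = 1
p2 (pos 2,3,6,7,10,11,14,15): XOR of data positions = 1⊕1⊕0⊕1⊕1⊕1⊕0 = 1
p4 (pos 4,5,6,7,12,13,14,15): XOR of data positions = 0⊕1⊕0⊕1⊕1⊕1⊕0 = 0
p8 (pos 8,9,10,11,12,13,14,15): XOR of data positions = 0⊕1⊕1⊕1⊕1⊕1⊕0 = 1
Codeword: 111001010111110

111001010111110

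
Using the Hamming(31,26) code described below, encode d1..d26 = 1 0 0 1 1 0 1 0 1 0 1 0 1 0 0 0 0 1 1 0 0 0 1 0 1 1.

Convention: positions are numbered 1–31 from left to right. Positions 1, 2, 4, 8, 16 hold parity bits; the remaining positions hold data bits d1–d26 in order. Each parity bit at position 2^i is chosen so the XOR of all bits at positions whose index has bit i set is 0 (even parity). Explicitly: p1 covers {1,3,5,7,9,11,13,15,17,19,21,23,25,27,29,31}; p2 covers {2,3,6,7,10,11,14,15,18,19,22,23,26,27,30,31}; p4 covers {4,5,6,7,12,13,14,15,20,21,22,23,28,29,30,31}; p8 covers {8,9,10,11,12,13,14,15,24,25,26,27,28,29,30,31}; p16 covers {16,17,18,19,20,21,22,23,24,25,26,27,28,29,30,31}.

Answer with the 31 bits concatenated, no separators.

Place data at non-parity positions: p1 p2 1 p4 0 0 1 p8 1 0 1 0 1 0 1 p16 0 1 0 0 0 0 1 1 0 0 0 1 0 1 1
p1 (pos 1,3,5,7,9,11,13,15,17,19,21,23,25,27,29,31): XOR of data positions = 1⊕0⊕1⊕1⊕1⊕1⊕1⊕0⊕0⊕0⊕1⊕0⊕0⊕0⊕1 = 0
p2 (pos 2,3,6,7,10,11,14,15,18,19,22,23,26,27,30,31): XOR of data positions = 1⊕0⊕1⊕0⊕1⊕0⊕1⊕1⊕0⊕0⊕1⊕0⊕0⊕1⊕1 = 0
p4 (pos 4,5,6,7,12,13,14,15,20,21,22,23,28,29,30,31): XOR of data positions = 0⊕0⊕1⊕0⊕1⊕0⊕1⊕0⊕0⊕0⊕1⊕1⊕0⊕1⊕1 = 1
p8 (pos 8,9,10,11,12,13,14,15,24,25,26,27,28,29,30,31): XOR of data positions = 1⊕0⊕1⊕0⊕1⊕0⊕1⊕1⊕0⊕0⊕0⊕1⊕0⊕1⊕1 = 0
p16 (pos 16,17,18,19,20,21,22,23,24,25,26,27,28,29,30,31): XOR of data positions = 0⊕1⊕0⊕0⊕0⊕0⊕1⊕1⊕0⊕0⊕0⊕1⊕0⊕1⊕1 = 0
Codeword: 0011001010101010010000110001011

0011001010101010010000110001011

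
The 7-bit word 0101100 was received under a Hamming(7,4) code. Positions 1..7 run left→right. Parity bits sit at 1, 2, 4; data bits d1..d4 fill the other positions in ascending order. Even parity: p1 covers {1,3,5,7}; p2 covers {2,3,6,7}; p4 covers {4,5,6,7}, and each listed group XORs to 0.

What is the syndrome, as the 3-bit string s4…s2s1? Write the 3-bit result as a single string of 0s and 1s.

s1 (pos 1,3,5,7): 0⊕0⊕1⊕0 = 1
s2 (pos 2,3,6,7): 1⊕0⊕0⊕0 = 1
s4 (pos 4,5,6,7): 1⊕1⊕0⊕0 = 0
Syndrome s4…s1 = 011 → error at position 3.

011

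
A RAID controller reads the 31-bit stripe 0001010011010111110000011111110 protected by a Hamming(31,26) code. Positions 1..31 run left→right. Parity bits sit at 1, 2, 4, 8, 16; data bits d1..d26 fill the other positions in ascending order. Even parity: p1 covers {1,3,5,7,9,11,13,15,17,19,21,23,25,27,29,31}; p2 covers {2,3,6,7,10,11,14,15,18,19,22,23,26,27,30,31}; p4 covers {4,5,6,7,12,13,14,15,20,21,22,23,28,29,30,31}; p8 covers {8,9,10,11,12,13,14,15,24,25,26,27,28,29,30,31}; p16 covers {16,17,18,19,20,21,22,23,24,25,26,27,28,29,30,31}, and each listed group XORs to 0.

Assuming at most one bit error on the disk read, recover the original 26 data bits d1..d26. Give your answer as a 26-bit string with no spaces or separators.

s1 (pos 1,3,5,7,9,11,13,15,17,19,21,23,25,27,29,31): 0⊕0⊕0⊕0⊕1⊕0⊕0⊕1⊕1⊕0⊕0⊕0⊕1⊕1⊕1⊕0 = 0
s2 (pos 2,3,6,7,10,11,14,15,18,19,22,23,26,27,30,31): 0⊕0⊕1⊕0⊕1⊕0⊕1⊕1⊕1⊕0⊕0⊕0⊕1⊕1⊕1⊕0 = 0
s4 (pos 4,5,6,7,12,13,14,15,20,21,22,23,28,29,30,31): 1⊕0⊕1⊕0⊕1⊕0⊕1⊕1⊕0⊕0⊕0⊕0⊕1⊕1⊕1⊕0 = 0
s8 (pos 8,9,10,11,12,13,14,15,24,25,26,27,28,29,30,31): 0⊕1⊕1⊕0⊕1⊕0⊕1⊕1⊕1⊕1⊕1⊕1⊕1⊕1⊕1⊕0 = 0
s16 (pos 16,17,18,19,20,21,22,23,24,25,26,27,28,29,30,31): 1⊕1⊕1⊕0⊕0⊕0⊕0⊕0⊕1⊕1⊕1⊕1⊕1⊕1⊕1⊕0 = 0
Syndrome s16…s1 = 00000 → no error.
Read data bits from positions 3,5,6,7,9,10,11,12,13,14,15,17,18,19,20,21,22,23,24,25,26,27,28,29,30,31: 00101101011110000011111110

00101101011110000011111110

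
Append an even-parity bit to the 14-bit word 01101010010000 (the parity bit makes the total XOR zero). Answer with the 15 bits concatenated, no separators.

XOR of the 14 data bits: 0⊕1⊕1⊕0⊕1⊕0⊕1⊕0⊕0⊕1⊕0⊕0⊕0⊕0 = 1
Parity bit = 1 (so all 15 bits XOR to 0).

011010100100001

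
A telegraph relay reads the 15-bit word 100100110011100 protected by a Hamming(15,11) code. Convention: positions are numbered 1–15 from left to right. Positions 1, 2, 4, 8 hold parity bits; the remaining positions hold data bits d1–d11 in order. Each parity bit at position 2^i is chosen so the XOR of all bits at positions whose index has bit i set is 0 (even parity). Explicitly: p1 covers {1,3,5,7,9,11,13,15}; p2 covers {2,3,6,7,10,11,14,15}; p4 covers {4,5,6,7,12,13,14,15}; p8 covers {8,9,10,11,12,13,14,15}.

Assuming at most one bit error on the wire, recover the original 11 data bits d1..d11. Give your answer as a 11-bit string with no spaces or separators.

00010011100

s1 (pos 1,3,5,7,9,11,13,15): 1⊕0⊕0⊕1⊕0⊕1⊕1⊕0 = 0
s2 (pos 2,3,6,7,10,11,14,15): 0⊕0⊕0⊕1⊕0⊕1⊕0⊕0 = 0
s4 (pos 4,5,6,7,12,13,14,15): 1⊕0⊕0⊕1⊕1⊕1⊕0⊕0 = 0
s8 (pos 8,9,10,11,12,13,14,15): 1⊕0⊕0⊕1⊕1⊕1⊕0⊕0 = 0
Syndrome s8…s1 = 0000 → no error.
Read data bits from positions 3,5,6,7,9,10,11,12,13,14,15: 00010011100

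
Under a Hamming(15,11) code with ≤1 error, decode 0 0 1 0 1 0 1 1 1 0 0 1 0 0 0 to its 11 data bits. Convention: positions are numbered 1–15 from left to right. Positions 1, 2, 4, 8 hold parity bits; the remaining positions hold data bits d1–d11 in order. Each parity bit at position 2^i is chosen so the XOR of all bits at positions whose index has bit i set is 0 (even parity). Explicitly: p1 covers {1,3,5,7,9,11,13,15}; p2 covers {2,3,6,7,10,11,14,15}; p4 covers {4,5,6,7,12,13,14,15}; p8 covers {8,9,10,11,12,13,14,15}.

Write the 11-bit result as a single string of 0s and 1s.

11011000000

s1 (pos 1,3,5,7,9,11,13,15): 0⊕1⊕1⊕1⊕1⊕0⊕0⊕0 = 0
s2 (pos 2,3,6,7,10,11,14,15): 0⊕1⊕0⊕1⊕0⊕0⊕0⊕0 = 0
s4 (pos 4,5,6,7,12,13,14,15): 0⊕1⊕0⊕1⊕1⊕0⊕0⊕0 = 1
s8 (pos 8,9,10,11,12,13,14,15): 1⊕1⊕0⊕0⊕1⊕0⊕0⊕0 = 1
Syndrome s8…s1 = 1100 → error at position 12.
Flip position 12: 001010111001000 → 001010111000000
Read data bits from positions 3,5,6,7,9,10,11,12,13,14,15: 11011000000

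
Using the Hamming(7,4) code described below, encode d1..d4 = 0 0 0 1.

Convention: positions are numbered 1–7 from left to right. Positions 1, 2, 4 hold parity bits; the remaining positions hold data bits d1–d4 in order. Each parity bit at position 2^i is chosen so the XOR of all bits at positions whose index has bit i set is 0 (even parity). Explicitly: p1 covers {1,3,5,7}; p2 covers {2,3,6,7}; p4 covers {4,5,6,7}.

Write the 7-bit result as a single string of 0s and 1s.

1101001

Place data at non-parity positions: p1 p2 0 p4 0 0 1
p1 (pos 1,3,5,7): XOR of data positions = 0⊕0⊕1 = 1
p2 (pos 2,3,6,7): XOR of data positions = 0⊕0⊕1 = 1
p4 (pos 4,5,6,7): XOR of data positions = 0⊕0⊕1 = 1
Codeword: 1101001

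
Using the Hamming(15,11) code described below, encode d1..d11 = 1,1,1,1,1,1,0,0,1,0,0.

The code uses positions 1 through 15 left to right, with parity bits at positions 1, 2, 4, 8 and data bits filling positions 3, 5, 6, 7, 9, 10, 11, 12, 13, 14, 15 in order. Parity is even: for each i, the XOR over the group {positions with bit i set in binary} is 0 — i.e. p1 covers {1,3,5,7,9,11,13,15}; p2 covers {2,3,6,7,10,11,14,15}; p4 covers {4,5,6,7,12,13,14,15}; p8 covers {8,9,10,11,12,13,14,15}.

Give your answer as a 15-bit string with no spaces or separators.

101011111100100

Place data at non-parity positions: p1 p2 1 p4 1 1 1 p8 1 1 0 0 1 0 0
p1 (pos 1,3,5,7,9,11,13,15): XOR of data positions = 1⊕1⊕1⊕1⊕0⊕1⊕0 = 1
p2 (pos 2,3,6,7,10,11,14,15): XOR of data positions = 1⊕1⊕1⊕1⊕0⊕0⊕0 = 0
p4 (pos 4,5,6,7,12,13,14,15): XOR of data positions = 1⊕1⊕1⊕0⊕1⊕0⊕0 = 0
p8 (pos 8,9,10,11,12,13,14,15): XOR of data positions = 1⊕1⊕0⊕0⊕1⊕0⊕0 = 1
Codeword: 101011111100100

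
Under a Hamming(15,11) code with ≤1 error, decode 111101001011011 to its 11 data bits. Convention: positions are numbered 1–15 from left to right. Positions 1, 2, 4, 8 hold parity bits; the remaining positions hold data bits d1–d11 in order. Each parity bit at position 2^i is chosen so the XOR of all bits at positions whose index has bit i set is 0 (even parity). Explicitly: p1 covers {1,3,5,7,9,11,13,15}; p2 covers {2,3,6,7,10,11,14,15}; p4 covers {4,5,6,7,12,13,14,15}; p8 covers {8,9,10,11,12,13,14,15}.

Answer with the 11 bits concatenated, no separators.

10101011111

s1 (pos 1,3,5,7,9,11,13,15): 1⊕1⊕0⊕0⊕1⊕1⊕0⊕1 = 1
s2 (pos 2,3,6,7,10,11,14,15): 1⊕1⊕1⊕0⊕0⊕1⊕1⊕1 = 0
s4 (pos 4,5,6,7,12,13,14,15): 1⊕0⊕1⊕0⊕1⊕0⊕1⊕1 = 1
s8 (pos 8,9,10,11,12,13,14,15): 0⊕1⊕0⊕1⊕1⊕0⊕1⊕1 = 1
Syndrome s8…s1 = 1101 → error at position 13.
Flip position 13: 111101001011011 → 111101001011111
Read data bits from positions 3,5,6,7,9,10,11,12,13,14,15: 10101011111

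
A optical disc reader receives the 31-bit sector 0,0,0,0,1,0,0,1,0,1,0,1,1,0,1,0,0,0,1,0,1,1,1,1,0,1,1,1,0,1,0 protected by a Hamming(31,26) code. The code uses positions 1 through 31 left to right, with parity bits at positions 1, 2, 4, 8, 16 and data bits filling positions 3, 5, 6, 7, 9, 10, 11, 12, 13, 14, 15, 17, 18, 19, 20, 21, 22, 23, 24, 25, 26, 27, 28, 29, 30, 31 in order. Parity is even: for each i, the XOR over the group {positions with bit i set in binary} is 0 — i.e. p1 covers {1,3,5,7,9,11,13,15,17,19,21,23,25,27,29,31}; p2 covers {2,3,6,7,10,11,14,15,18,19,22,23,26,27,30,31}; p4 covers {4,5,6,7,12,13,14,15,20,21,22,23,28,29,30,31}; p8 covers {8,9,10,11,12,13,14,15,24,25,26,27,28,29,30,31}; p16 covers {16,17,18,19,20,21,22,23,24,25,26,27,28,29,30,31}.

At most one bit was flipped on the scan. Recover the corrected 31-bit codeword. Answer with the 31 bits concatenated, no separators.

0000100101011010001001110111010

s1 (pos 1,3,5,7,9,11,13,15,17,19,21,23,25,27,29,31): 0⊕0⊕1⊕0⊕0⊕0⊕1⊕1⊕0⊕1⊕1⊕1⊕0⊕1⊕0⊕0 = 1
s2 (pos 2,3,6,7,10,11,14,15,18,19,22,23,26,27,30,31): 0⊕0⊕0⊕0⊕1⊕0⊕0⊕1⊕0⊕1⊕1⊕1⊕1⊕1⊕1⊕0 = 0
s4 (pos 4,5,6,7,12,13,14,15,20,21,22,23,28,29,30,31): 0⊕1⊕0⊕0⊕1⊕1⊕0⊕1⊕0⊕1⊕1⊕1⊕1⊕0⊕1⊕0 = 1
s8 (pos 8,9,10,11,12,13,14,15,24,25,26,27,28,29,30,31): 1⊕0⊕1⊕0⊕1⊕1⊕0⊕1⊕1⊕0⊕1⊕1⊕1⊕0⊕1⊕0 = 0
s16 (pos 16,17,18,19,20,21,22,23,24,25,26,27,28,29,30,31): 0⊕0⊕0⊕1⊕0⊕1⊕1⊕1⊕1⊕0⊕1⊕1⊕1⊕0⊕1⊕0 = 1
Syndrome s16…s1 = 10101 → error at position 21.
Flip position 21: 0000100101011010001011110111010 → 0000100101011010001001110111010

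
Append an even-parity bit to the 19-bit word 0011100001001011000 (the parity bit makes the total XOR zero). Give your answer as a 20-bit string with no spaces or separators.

00111000010010110001

XOR of the 19 data bits: 0⊕0⊕1⊕1⊕1⊕0⊕0⊕0⊕0⊕1⊕0⊕0⊕1⊕0⊕1⊕1⊕0⊕0⊕0 = 1
Parity bit = 1 (so all 20 bits XOR to 0).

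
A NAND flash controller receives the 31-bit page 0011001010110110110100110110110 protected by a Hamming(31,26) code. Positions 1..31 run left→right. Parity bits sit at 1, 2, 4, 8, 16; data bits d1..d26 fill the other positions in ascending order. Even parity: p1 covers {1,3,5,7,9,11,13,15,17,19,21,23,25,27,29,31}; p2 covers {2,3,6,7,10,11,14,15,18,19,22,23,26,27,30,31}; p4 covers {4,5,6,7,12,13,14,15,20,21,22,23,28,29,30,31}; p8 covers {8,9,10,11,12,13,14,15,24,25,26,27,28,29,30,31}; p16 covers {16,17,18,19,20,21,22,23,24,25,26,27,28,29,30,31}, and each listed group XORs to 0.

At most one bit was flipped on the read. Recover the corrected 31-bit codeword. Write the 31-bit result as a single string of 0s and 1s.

0011001010110110110110110110110

s1 (pos 1,3,5,7,9,11,13,15,17,19,21,23,25,27,29,31): 0⊕1⊕0⊕1⊕1⊕1⊕0⊕1⊕1⊕0⊕0⊕1⊕0⊕1⊕1⊕0 = 1
s2 (pos 2,3,6,7,10,11,14,15,18,19,22,23,26,27,30,31): 0⊕1⊕0⊕1⊕0⊕1⊕1⊕1⊕1⊕0⊕0⊕1⊕1⊕1⊕1⊕0 = 0
s4 (pos 4,5,6,7,12,13,14,15,20,21,22,23,28,29,30,31): 1⊕0⊕0⊕1⊕1⊕0⊕1⊕1⊕1⊕0⊕0⊕1⊕0⊕1⊕1⊕0 = 1
s8 (pos 8,9,10,11,12,13,14,15,24,25,26,27,28,29,30,31): 0⊕1⊕0⊕1⊕1⊕0⊕1⊕1⊕1⊕0⊕1⊕1⊕0⊕1⊕1⊕0 = 0
s16 (pos 16,17,18,19,20,21,22,23,24,25,26,27,28,29,30,31): 0⊕1⊕1⊕0⊕1⊕0⊕0⊕1⊕1⊕0⊕1⊕1⊕0⊕1⊕1⊕0 = 1
Syndrome s16…s1 = 10101 → error at position 21.
Flip position 21: 0011001010110110110100110110110 → 0011001010110110110110110110110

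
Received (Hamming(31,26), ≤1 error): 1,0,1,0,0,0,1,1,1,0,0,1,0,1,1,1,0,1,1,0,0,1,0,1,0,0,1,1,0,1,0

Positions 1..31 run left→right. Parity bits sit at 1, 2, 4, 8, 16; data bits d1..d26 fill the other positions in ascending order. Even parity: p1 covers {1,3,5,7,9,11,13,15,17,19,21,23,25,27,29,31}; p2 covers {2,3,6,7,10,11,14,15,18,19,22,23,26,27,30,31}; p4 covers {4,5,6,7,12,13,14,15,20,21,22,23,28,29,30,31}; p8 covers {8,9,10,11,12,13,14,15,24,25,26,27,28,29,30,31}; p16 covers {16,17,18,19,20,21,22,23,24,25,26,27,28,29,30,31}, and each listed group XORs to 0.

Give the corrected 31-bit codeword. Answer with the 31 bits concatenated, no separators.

s1 (pos 1,3,5,7,9,11,13,15,17,19,21,23,25,27,29,31): 1⊕1⊕0⊕1⊕1⊕0⊕0⊕1⊕0⊕1⊕0⊕0⊕0⊕1⊕0⊕0 = 1
s2 (pos 2,3,6,7,10,11,14,15,18,19,22,23,26,27,30,31): 0⊕1⊕0⊕1⊕0⊕0⊕1⊕1⊕1⊕1⊕1⊕0⊕0⊕1⊕1⊕0 = 1
s4 (pos 4,5,6,7,12,13,14,15,20,21,22,23,28,29,30,31): 0⊕0⊕0⊕1⊕1⊕0⊕1⊕1⊕0⊕0⊕1⊕0⊕1⊕0⊕1⊕0 = 1
s8 (pos 8,9,10,11,12,13,14,15,24,25,26,27,28,29,30,31): 1⊕1⊕0⊕0⊕1⊕0⊕1⊕1⊕1⊕0⊕0⊕1⊕1⊕0⊕1⊕0 = 1
s16 (pos 16,17,18,19,20,21,22,23,24,25,26,27,28,29,30,31): 1⊕0⊕1⊕1⊕0⊕0⊕1⊕0⊕1⊕0⊕0⊕1⊕1⊕0⊕1⊕0 = 0
Syndrome s16…s1 = 01111 → error at position 15.
Flip position 15: 1010001110010111011001010011010 → 1010001110010101011001010011010

1010001110010101011001010011010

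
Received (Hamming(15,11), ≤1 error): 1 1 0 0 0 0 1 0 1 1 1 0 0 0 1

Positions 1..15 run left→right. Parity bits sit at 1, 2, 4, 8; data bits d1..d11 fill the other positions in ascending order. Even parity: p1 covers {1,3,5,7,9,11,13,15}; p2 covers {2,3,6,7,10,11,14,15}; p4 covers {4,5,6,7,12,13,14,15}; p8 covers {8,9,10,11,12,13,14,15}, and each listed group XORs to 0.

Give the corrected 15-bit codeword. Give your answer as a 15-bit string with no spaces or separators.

s1 (pos 1,3,5,7,9,11,13,15): 1⊕0⊕0⊕1⊕1⊕1⊕0⊕1 = 1
s2 (pos 2,3,6,7,10,11,14,15): 1⊕0⊕0⊕1⊕1⊕1⊕0⊕1 = 1
s4 (pos 4,5,6,7,12,13,14,15): 0⊕0⊕0⊕1⊕0⊕0⊕0⊕1 = 0
s8 (pos 8,9,10,11,12,13,14,15): 0⊕1⊕1⊕1⊕0⊕0⊕0⊕1 = 0
Syndrome s8…s1 = 0011 → error at position 3.
Flip position 3: 110000101110001 → 111000101110001

111000101110001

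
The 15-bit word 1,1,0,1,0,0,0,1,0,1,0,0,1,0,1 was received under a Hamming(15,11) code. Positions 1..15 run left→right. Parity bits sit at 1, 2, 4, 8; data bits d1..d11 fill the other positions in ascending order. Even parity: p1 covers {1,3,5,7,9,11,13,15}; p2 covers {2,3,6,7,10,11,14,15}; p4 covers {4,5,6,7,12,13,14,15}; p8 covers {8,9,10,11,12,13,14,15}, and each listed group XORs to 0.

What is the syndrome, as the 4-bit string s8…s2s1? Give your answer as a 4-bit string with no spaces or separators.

0111

s1 (pos 1,3,5,7,9,11,13,15): 1⊕0⊕0⊕0⊕0⊕0⊕1⊕1 = 1
s2 (pos 2,3,6,7,10,11,14,15): 1⊕0⊕0⊕0⊕1⊕0⊕0⊕1 = 1
s4 (pos 4,5,6,7,12,13,14,15): 1⊕0⊕0⊕0⊕0⊕1⊕0⊕1 = 1
s8 (pos 8,9,10,11,12,13,14,15): 1⊕0⊕1⊕0⊕0⊕1⊕0⊕1 = 0
Syndrome s8…s1 = 0111 → error at position 7.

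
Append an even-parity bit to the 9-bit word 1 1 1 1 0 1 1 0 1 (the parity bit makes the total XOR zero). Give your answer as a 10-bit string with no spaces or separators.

1111011011

XOR of the 9 data bits: 1⊕1⊕1⊕1⊕0⊕1⊕1⊕0⊕1 = 1
Parity bit = 1 (so all 10 bits XOR to 0).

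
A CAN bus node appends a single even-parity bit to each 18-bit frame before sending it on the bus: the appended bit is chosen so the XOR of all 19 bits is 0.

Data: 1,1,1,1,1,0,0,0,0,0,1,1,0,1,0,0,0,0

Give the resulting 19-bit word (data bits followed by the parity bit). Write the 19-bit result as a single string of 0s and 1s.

1111100000110100000

XOR of the 18 data bits: 1⊕1⊕1⊕1⊕1⊕0⊕0⊕0⊕0⊕0⊕1⊕1⊕0⊕1⊕0⊕0⊕0⊕0 = 0
Parity bit = 0 (so all 19 bits XOR to 0).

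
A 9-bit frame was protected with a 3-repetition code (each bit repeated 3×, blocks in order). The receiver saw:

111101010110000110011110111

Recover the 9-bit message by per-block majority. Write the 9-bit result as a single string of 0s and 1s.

Block 1 (111): 3 ones → 1
Block 2 (101): 2 ones → 1
Block 3 (010): 1 one → 0
Block 4 (110): 2 ones → 1
Block 5 (000): 0 ones → 0
Block 6 (110): 2 ones → 1
Block 7 (011): 2 ones → 1
Block 8 (110): 2 ones → 1
Block 9 (111): 3 ones → 1

110101111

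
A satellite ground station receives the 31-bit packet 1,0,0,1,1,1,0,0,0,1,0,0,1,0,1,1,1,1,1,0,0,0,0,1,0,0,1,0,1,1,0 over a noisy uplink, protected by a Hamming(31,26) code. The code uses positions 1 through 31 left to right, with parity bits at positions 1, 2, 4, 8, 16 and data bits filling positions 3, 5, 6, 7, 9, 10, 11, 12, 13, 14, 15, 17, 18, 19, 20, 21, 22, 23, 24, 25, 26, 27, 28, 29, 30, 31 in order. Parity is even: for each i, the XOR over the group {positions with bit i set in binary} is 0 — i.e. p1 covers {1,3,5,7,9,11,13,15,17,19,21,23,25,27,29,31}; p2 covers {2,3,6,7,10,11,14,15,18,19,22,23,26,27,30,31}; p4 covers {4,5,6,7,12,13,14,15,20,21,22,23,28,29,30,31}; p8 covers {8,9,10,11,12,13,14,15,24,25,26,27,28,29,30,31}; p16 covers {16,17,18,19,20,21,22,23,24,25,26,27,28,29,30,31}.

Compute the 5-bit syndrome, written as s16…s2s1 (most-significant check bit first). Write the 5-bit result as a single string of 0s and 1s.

s1 (pos 1,3,5,7,9,11,13,15,17,19,21,23,25,27,29,31): 1⊕0⊕1⊕0⊕0⊕0⊕1⊕1⊕1⊕1⊕0⊕0⊕0⊕1⊕1⊕0 = 0
s2 (pos 2,3,6,7,10,11,14,15,18,19,22,23,26,27,30,31): 0⊕0⊕1⊕0⊕1⊕0⊕0⊕1⊕1⊕1⊕0⊕0⊕0⊕1⊕1⊕0 = 1
s4 (pos 4,5,6,7,12,13,14,15,20,21,22,23,28,29,30,31): 1⊕1⊕1⊕0⊕0⊕1⊕0⊕1⊕0⊕0⊕0⊕0⊕0⊕1⊕1⊕0 = 1
s8 (pos 8,9,10,11,12,13,14,15,24,25,26,27,28,29,30,31): 0⊕0⊕1⊕0⊕0⊕1⊕0⊕1⊕1⊕0⊕0⊕1⊕0⊕1⊕1⊕0 = 1
s16 (pos 16,17,18,19,20,21,22,23,24,25,26,27,28,29,30,31): 1⊕1⊕1⊕1⊕0⊕0⊕0⊕0⊕1⊕0⊕0⊕1⊕0⊕1⊕1⊕0 = 0
Syndrome s16…s1 = 01110 → error at position 14.

01110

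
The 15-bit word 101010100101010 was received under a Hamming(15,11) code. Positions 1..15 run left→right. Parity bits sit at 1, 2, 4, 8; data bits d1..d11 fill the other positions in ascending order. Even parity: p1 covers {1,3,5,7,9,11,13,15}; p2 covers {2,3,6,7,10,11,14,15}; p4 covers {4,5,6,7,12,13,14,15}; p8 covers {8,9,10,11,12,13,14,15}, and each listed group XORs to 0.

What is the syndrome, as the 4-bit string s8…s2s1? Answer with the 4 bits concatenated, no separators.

s1 (pos 1,3,5,7,9,11,13,15): 1⊕1⊕1⊕1⊕0⊕0⊕0⊕0 = 0
s2 (pos 2,3,6,7,10,11,14,15): 0⊕1⊕0⊕1⊕1⊕0⊕1⊕0 = 0
s4 (pos 4,5,6,7,12,13,14,15): 0⊕1⊕0⊕1⊕1⊕0⊕1⊕0 = 0
s8 (pos 8,9,10,11,12,13,14,15): 0⊕0⊕1⊕0⊕1⊕0⊕1⊕0 = 1
Syndrome s8…s1 = 1000 → error at position 8.

1000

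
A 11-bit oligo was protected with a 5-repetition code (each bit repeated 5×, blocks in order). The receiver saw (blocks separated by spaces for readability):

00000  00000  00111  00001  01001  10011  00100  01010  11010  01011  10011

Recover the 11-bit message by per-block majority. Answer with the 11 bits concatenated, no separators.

Block 1 (00000): 0 ones → 0
Block 2 (00000): 0 ones → 0
Block 3 (00111): 3 ones → 1
Block 4 (00001): 1 one → 0
Block 5 (01001): 2 ones → 0
Block 6 (10011): 3 ones → 1
Block 7 (00100): 1 one → 0
Block 8 (01010): 2 ones → 0
Block 9 (11010): 3 ones → 1
Block 10 (01011): 3 ones → 1
Block 11 (10011): 3 ones → 1

00100100111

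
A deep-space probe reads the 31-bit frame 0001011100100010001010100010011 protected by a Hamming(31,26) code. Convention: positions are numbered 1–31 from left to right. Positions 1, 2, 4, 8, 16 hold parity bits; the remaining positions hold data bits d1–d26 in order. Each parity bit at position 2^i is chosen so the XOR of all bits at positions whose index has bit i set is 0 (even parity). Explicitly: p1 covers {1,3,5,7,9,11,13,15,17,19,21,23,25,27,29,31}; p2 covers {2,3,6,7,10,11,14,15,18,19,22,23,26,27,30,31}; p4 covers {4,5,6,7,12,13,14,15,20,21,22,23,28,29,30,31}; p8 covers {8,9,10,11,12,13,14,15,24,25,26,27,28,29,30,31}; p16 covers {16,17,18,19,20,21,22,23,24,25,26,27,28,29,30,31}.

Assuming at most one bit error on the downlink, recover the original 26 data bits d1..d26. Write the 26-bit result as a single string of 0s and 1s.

00110010001001010100010011

s1 (pos 1,3,5,7,9,11,13,15,17,19,21,23,25,27,29,31): 0⊕0⊕0⊕1⊕0⊕1⊕0⊕1⊕0⊕1⊕1⊕1⊕0⊕1⊕0⊕1 = 0
s2 (pos 2,3,6,7,10,11,14,15,18,19,22,23,26,27,30,31): 0⊕0⊕1⊕1⊕0⊕1⊕0⊕1⊕0⊕1⊕0⊕1⊕0⊕1⊕1⊕1 = 1
s4 (pos 4,5,6,7,12,13,14,15,20,21,22,23,28,29,30,31): 1⊕0⊕1⊕1⊕0⊕0⊕0⊕1⊕0⊕1⊕0⊕1⊕0⊕0⊕1⊕1 = 0
s8 (pos 8,9,10,11,12,13,14,15,24,25,26,27,28,29,30,31): 1⊕0⊕0⊕1⊕0⊕0⊕0⊕1⊕0⊕0⊕0⊕1⊕0⊕0⊕1⊕1 = 0
s16 (pos 16,17,18,19,20,21,22,23,24,25,26,27,28,29,30,31): 0⊕0⊕0⊕1⊕0⊕1⊕0⊕1⊕0⊕0⊕0⊕1⊕0⊕0⊕1⊕1 = 0
Syndrome s16…s1 = 00010 → error at position 2.
Flip position 2: 0001011100100010001010100010011 → 0101011100100010001010100010011
Read data bits from positions 3,5,6,7,9,10,11,12,13,14,15,17,18,19,20,21,22,23,24,25,26,27,28,29,30,31: 00110010001001010100010011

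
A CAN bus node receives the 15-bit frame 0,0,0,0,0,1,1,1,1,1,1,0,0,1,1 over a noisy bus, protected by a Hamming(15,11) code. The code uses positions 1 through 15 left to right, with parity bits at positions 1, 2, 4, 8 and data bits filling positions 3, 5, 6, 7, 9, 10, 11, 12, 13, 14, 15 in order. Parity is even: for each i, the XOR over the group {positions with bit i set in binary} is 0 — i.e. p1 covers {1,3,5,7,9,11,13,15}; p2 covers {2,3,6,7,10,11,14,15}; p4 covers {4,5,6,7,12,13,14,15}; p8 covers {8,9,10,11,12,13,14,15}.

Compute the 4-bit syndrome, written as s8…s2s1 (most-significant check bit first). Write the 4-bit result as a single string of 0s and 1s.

0000

s1 (pos 1,3,5,7,9,11,13,15): 0⊕0⊕0⊕1⊕1⊕1⊕0⊕1 = 0
s2 (pos 2,3,6,7,10,11,14,15): 0⊕0⊕1⊕1⊕1⊕1⊕1⊕1 = 0
s4 (pos 4,5,6,7,12,13,14,15): 0⊕0⊕1⊕1⊕0⊕0⊕1⊕1 = 0
s8 (pos 8,9,10,11,12,13,14,15): 1⊕1⊕1⊕1⊕0⊕0⊕1⊕1 = 0
Syndrome s8…s1 = 0000 → no error.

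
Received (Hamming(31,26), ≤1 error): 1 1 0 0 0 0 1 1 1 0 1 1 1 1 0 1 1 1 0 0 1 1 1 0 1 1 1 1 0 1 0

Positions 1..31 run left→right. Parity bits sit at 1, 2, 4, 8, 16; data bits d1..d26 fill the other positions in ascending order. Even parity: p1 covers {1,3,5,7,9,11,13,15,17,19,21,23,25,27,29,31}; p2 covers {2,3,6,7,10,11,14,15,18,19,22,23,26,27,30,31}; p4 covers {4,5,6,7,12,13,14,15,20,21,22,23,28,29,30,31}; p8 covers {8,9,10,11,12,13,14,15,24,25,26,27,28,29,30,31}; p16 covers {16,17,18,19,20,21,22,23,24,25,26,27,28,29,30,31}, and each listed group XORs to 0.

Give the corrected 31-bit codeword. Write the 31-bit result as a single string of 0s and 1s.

s1 (pos 1,3,5,7,9,11,13,15,17,19,21,23,25,27,29,31): 1⊕0⊕0⊕1⊕1⊕1⊕1⊕0⊕1⊕0⊕1⊕1⊕1⊕1⊕0⊕0 = 0
s2 (pos 2,3,6,7,10,11,14,15,18,19,22,23,26,27,30,31): 1⊕0⊕0⊕1⊕0⊕1⊕1⊕0⊕1⊕0⊕1⊕1⊕1⊕1⊕1⊕0 = 0
s4 (pos 4,5,6,7,12,13,14,15,20,21,22,23,28,29,30,31): 0⊕0⊕0⊕1⊕1⊕1⊕1⊕0⊕0⊕1⊕1⊕1⊕1⊕0⊕1⊕0 = 1
s8 (pos 8,9,10,11,12,13,14,15,24,25,26,27,28,29,30,31): 1⊕1⊕0⊕1⊕1⊕1⊕1⊕0⊕0⊕1⊕1⊕1⊕1⊕0⊕1⊕0 = 1
s16 (pos 16,17,18,19,20,21,22,23,24,25,26,27,28,29,30,31): 1⊕1⊕1⊕0⊕0⊕1⊕1⊕1⊕0⊕1⊕1⊕1⊕1⊕0⊕1⊕0 = 1
Syndrome s16…s1 = 11100 → error at position 28.
Flip position 28: 1100001110111101110011101111010 → 1100001110111101110011101110010

1100001110111101110011101110010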